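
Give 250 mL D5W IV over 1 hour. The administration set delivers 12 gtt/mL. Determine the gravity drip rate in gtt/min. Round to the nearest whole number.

50 gtt/min

250 mL ÷ (1 hr × 60 = 60 min) = 4.166667 mL/min
4.166667 mL/min × 12 gtt/mL = 50 gtt/min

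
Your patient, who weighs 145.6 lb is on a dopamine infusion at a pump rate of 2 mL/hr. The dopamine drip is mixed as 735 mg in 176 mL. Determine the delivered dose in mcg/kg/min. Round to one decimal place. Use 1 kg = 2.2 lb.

Weight = 145.6 lb ÷ 2.2 lb/kg = 66.18182 kg
Concentration = 735 mg ÷ 176 mL = 4.176136 mg/mL = 4176.136 mcg/mL
Drug rate = 2 mL/hr × 4176.136 mcg/mL = 8352.273 mcg/hr
8352.273 mcg/hr ÷ 60 min/hr = 139.2045 mcg/min
139.2045 mcg/min ÷ 66.18182 kg = 2.103365 mcg/kg/min

2.1 mcg/kg/min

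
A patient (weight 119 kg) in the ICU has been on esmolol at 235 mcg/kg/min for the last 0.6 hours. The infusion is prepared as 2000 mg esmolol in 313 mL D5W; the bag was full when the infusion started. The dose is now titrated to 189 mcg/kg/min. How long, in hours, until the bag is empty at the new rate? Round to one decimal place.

0.7 hours

Initial rate:
Dose = 235 mcg/kg/min × 119 kg = 27965 mcg/min
27965 mcg/min × 60 min/hr = 1677900 mcg/hr
Concentration = 2000 mg ÷ 313 mL = 6.389776 mg/mL = 6389.776 mcg/mL
Rate = 1677900 mcg/hr ÷ 6389.776 mcg/mL = 262.5913 mL/hr
Volume infused so far = 262.5913 mL/hr × 0.6 hr = 157.5548 mL
Volume remaining = 313 − 157.5548 = 155.4452 mL
New rate:
Dose = 189 mcg/kg/min × 119 kg = 22491 mcg/min
22491 mcg/min × 60 min/hr = 1349460 mcg/hr
Rate = 1349460 mcg/hr ÷ 6389.776 mcg/mL = 211.1905 mL/hr
Time remaining = 155.4452 mL ÷ 211.1905 mL/hr = 0.7360426 hr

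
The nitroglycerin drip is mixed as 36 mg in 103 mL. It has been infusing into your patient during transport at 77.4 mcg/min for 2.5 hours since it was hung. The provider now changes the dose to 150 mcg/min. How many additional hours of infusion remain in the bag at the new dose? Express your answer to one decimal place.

2.7 hours

Initial rate:
77.4 mcg/min × 60 min/hr = 4644 mcg/hr
Concentration = 36 mg ÷ 103 mL = 0.3495146 mg/mL = 349.5146 mcg/mL
Rate = 4644 mcg/hr ÷ 349.5146 mcg/mL = 13.287 mL/hr
Volume infused so far = 13.287 mL/hr × 2.5 hr = 33.2175 mL
Volume remaining = 103 − 33.2175 = 69.7825 mL
New rate:
150 mcg/min × 60 min/hr = 9000 mcg/hr
Rate = 9000 mcg/hr ÷ 349.5146 mcg/mL = 25.75 mL/hr
Time remaining = 69.7825 mL ÷ 25.75 mL/hr = 2.71 hr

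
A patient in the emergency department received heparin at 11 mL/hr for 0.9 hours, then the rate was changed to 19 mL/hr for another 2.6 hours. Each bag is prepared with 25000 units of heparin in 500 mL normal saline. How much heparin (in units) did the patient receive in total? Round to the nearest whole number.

2965 units

Concentration = 25000 units ÷ 500 mL = 50 units/mL
Stage 1: 11 mL/hr × 0.9 hr = 9.9 mL → 9.9 mL × 50 units/mL = 495 units
Stage 2: 19 mL/hr × 2.6 hr = 49.4 mL → 49.4 mL × 50 units/mL = 2470 units
Total = 495 + 2470 = 2965 units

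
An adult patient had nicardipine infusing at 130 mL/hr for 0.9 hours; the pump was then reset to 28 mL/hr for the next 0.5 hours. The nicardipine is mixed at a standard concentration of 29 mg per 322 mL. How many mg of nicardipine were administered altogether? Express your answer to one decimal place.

Concentration = 29 mg ÷ 322 mL = 0.09006211 mg/mL
Stage 1: 130 mL/hr × 0.9 hr = 117 mL → 117 mL × 0.09006211 mg/mL = 10.53727 mg
Stage 2: 28 mL/hr × 0.5 hr = 14 mL → 14 mL × 0.09006211 mg/mL = 1.26087 mg
Total = 10.53727 + 1.26087 = 11.79814 mg

11.8 mg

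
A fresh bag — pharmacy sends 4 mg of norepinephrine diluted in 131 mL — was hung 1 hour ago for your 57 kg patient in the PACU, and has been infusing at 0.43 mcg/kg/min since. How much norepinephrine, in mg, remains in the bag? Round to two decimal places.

Dose = 0.43 mcg/kg/min × 57 kg = 24.51 mcg/min
24.51 mcg/min × 60 min/hr = 1470.6 mcg/hr
Concentration = 4 mg ÷ 131 mL = 0.03053435 mg/mL = 30.53435 mcg/mL
Rate = 1470.6 mcg/hr ÷ 30.53435 mcg/mL = 48.16215 mL/hr
Volume infused = 48.16215 mL/hr × 1 hr = 48.16215 mL
Volume remaining = 131 − 48.16215 = 82.83785 mL
Drug remaining = 82.83785 mL × 30.53435 mcg/mL = 2529.4 mcg = 2.5294 mg

2.53 mg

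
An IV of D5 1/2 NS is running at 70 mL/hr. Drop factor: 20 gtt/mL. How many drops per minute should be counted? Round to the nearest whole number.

23 gtt/min

70 mL/hr ÷ 60 min/hr = 1.166667 mL/min
1.166667 mL/min × 20 gtt/mL = 23.33333 gtt/min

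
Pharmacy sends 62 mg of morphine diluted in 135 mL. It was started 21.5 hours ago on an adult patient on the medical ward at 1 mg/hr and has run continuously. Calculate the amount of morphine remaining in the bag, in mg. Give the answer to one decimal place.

40.5 mg

Concentration = 62 mg ÷ 135 mL = 0.4592593 mg/mL
Rate = 1 mg/hr ÷ 0.4592593 mg/mL = 2.177419 mL/hr
Volume infused = 2.177419 mL/hr × 21.5 hr = 46.81452 mL
Volume remaining = 135 − 46.81452 = 88.18548 mL
Drug remaining = 88.18548 mL × 0.4592593 mg/mL = 40.5 mg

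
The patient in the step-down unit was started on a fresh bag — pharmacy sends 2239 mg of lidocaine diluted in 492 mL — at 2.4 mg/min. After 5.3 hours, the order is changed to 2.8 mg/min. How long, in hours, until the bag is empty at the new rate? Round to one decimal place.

8.8 hours

Initial rate:
2.4 mg/min × 60 min/hr = 144 mg/hr
Concentration = 2239 mg ÷ 492 mL = 4.550813 mg/mL
Rate = 144 mg/hr ÷ 4.550813 mg/mL = 31.6427 mL/hr
Volume infused so far = 31.6427 mL/hr × 5.3 hr = 167.7063 mL
Volume remaining = 492 − 167.7063 = 324.2937 mL
New rate:
2.8 mg/min × 60 min/hr = 168 mg/hr
Rate = 168 mg/hr ÷ 4.550813 mg/mL = 36.91648 mL/hr
Time remaining = 324.2937 mL ÷ 36.91648 mL/hr = 8.784524 hr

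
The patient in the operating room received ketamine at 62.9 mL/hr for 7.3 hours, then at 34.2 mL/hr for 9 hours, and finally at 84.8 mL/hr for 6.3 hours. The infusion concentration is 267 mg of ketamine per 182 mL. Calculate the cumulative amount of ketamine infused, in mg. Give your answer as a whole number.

Concentration = 267 mg ÷ 182 mL = 1.467033 mg/mL
Stage 1: 62.9 mL/hr × 7.3 hr = 459.17 mL → 459.17 mL × 1.467033 mg/mL = 673.6175 mg
Stage 2: 34.2 mL/hr × 9 hr = 307.8 mL → 307.8 mL × 1.467033 mg/mL = 451.5527 mg
Stage 3: 84.8 mL/hr × 6.3 hr = 534.24 mL → 534.24 mL × 1.467033 mg/mL = 783.7477 mg
Total = 673.6175 + 451.5527 + 783.7477 = 1908.918 mg

1909 mg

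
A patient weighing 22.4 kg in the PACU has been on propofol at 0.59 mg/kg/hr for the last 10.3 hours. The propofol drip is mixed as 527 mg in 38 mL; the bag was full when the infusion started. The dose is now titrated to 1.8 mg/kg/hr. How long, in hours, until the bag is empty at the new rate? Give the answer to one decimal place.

Initial rate:
Dose = 0.59 mg/kg/hr × 22.4 kg = 13.216 mg/hr
Concentration = 527 mg ÷ 38 mL = 13.86842 mg/mL
Rate = 13.216 mg/hr ÷ 13.86842 mg/mL = 0.9529564 mL/hr
Volume infused so far = 0.9529564 mL/hr × 10.3 hr = 9.81545 mL
Volume remaining = 38 − 9.81545 = 28.18455 mL
New rate:
Dose = 1.8 mg/kg/hr × 22.4 kg = 40.32 mg/hr
Rate = 40.32 mg/hr ÷ 13.86842 mg/mL = 2.907324 mL/hr
Time remaining = 28.18455 mL ÷ 2.907324 mL/hr = 9.694325 hr

9.7 hours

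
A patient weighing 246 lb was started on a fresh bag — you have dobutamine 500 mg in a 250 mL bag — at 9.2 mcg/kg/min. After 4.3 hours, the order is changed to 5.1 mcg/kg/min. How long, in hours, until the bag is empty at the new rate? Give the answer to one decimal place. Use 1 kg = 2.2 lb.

6.9 hours

Initial rate:
Weight = 246 lb ÷ 2.2 lb/kg = 111.8182 kg
Dose = 9.2 mcg/kg/min × 111.8182 kg = 1028.727 mcg/min
1028.727 mcg/min × 60 min/hr = 61723.64 mcg/hr
Concentration = 500 mg ÷ 250 mL = 2 mg/mL = 2000 mcg/mL
Rate = 61723.64 mcg/hr ÷ 2000 mcg/mL = 30.86182 mL/hr
Volume infused so far = 30.86182 mL/hr × 4.3 hr = 132.7058 mL
Volume remaining = 250 − 132.7058 = 117.2942 mL
New rate:
Dose = 5.1 mcg/kg/min × 111.8182 kg = 570.2727 mcg/min
570.2727 mcg/min × 60 min/hr = 34216.36 mcg/hr
Rate = 34216.36 mcg/hr ÷ 2000 mcg/mL = 17.10818 mL/hr
Time remaining = 117.2942 mL ÷ 17.10818 mL/hr = 6.856028 hr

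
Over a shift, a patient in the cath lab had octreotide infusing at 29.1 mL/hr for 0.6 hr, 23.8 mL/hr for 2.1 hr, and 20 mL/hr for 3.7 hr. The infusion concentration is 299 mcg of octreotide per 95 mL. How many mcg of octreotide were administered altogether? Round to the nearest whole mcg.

Concentration = 299 mcg ÷ 95 mL = 3.147368 mcg/mL
Stage 1: 29.1 mL/hr × 0.6 hr = 17.46 mL → 17.46 mL × 3.147368 mcg/mL = 54.95305 mcg
Stage 2: 23.8 mL/hr × 2.1 hr = 49.98 mL → 49.98 mL × 3.147368 mcg/mL = 157.3055 mcg
Stage 3: 20 mL/hr × 3.7 hr = 74 mL → 74 mL × 3.147368 mcg/mL = 232.9053 mcg
Total = 54.95305 + 157.3055 + 232.9053 = 445.1638 mcg

445 mcg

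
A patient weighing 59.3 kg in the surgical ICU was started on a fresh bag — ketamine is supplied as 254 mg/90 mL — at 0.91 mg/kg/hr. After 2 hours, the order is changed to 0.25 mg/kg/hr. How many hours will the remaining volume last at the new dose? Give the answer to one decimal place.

Initial rate:
Dose = 0.91 mg/kg/hr × 59.3 kg = 53.963 mg/hr
Concentration = 254 mg ÷ 90 mL = 2.822222 mg/mL
Rate = 53.963 mg/hr ÷ 2.822222 mg/mL = 19.12075 mL/hr
Volume infused so far = 19.12075 mL/hr × 2 hr = 38.2415 mL
Volume remaining = 90 − 38.2415 = 51.7585 mL
New rate:
Dose = 0.25 mg/kg/hr × 59.3 kg = 14.825 mg/hr
Rate = 14.825 mg/hr ÷ 2.822222 mg/mL = 5.252953 mL/hr
Time remaining = 51.7585 mL ÷ 5.252953 mL/hr = 9.853221 hr

9.9 hours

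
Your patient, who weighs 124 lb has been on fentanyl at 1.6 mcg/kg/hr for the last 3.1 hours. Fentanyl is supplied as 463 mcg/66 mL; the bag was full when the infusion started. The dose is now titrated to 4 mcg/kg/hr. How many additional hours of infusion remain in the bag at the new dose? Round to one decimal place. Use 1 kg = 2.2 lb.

Initial rate:
Weight = 124 lb ÷ 2.2 lb/kg = 56.36364 kg
Dose = 1.6 mcg/kg/hr × 56.36364 kg = 90.18182 mcg/hr
Concentration = 463 mcg ÷ 66 mL = 7.015152 mcg/mL
Rate = 90.18182 mcg/hr ÷ 7.015152 mcg/mL = 12.85529 mL/hr
Volume infused so far = 12.85529 mL/hr × 3.1 hr = 39.8514 mL
Volume remaining = 66 − 39.8514 = 26.1486 mL
New rate:
Dose = 4 mcg/kg/hr × 56.36364 kg = 225.4545 mcg/hr
Rate = 225.4545 mcg/hr ÷ 7.015152 mcg/mL = 32.13823 mL/hr
Time remaining = 26.1486 mL ÷ 32.13823 mL/hr = 0.813629 hr

0.8 hours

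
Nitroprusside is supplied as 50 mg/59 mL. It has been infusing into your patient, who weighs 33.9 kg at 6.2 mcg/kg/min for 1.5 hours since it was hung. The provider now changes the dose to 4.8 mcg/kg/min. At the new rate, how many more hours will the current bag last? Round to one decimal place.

3.2 hours

Initial rate:
Dose = 6.2 mcg/kg/min × 33.9 kg = 210.18 mcg/min
210.18 mcg/min × 60 min/hr = 12610.8 mcg/hr
Concentration = 50 mg ÷ 59 mL = 0.8474576 mg/mL = 847.4576 mcg/mL
Rate = 12610.8 mcg/hr ÷ 847.4576 mcg/mL = 14.88074 mL/hr
Volume infused so far = 14.88074 mL/hr × 1.5 hr = 22.32112 mL
Volume remaining = 59 − 22.32112 = 36.67888 mL
New rate:
Dose = 4.8 mcg/kg/min × 33.9 kg = 162.72 mcg/min
162.72 mcg/min × 60 min/hr = 9763.2 mcg/hr
Rate = 9763.2 mcg/hr ÷ 847.4576 mcg/mL = 11.52058 mL/hr
Time remaining = 36.67888 mL ÷ 11.52058 mL/hr = 3.183772 hr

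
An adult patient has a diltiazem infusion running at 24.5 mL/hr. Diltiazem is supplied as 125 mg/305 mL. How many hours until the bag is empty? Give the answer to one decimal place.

12.4 hours

Duration = 305 mL ÷ 24.5 mL/hr = 12.44898 hr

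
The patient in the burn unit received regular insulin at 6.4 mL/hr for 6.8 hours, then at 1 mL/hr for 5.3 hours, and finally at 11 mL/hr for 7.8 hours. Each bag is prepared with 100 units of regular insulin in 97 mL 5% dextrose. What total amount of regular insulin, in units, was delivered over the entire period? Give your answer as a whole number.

Concentration = 100 units ÷ 97 mL = 1.030928 units/mL
Stage 1: 6.4 mL/hr × 6.8 hr = 43.52 mL → 43.52 mL × 1.030928 units/mL = 44.86598 units
Stage 2: 1 mL/hr × 5.3 hr = 5.3 mL → 5.3 mL × 1.030928 units/mL = 5.463918 units
Stage 3: 11 mL/hr × 7.8 hr = 85.8 mL → 85.8 mL × 1.030928 units/mL = 88.45361 units
Total = 44.86598 + 5.463918 + 88.45361 = 138.7835 units

139 units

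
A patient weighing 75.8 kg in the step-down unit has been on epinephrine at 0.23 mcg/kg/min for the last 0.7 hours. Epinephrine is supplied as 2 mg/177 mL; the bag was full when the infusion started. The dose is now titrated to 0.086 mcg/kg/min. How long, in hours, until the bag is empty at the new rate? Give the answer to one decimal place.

3.2 hours

Initial rate:
Dose = 0.23 mcg/kg/min × 75.8 kg = 17.434 mcg/min
17.434 mcg/min × 60 min/hr = 1046.04 mcg/hr
Concentration = 2 mg ÷ 177 mL = 0.01129944 mg/mL = 11.29944 mcg/mL
Rate = 1046.04 mcg/hr ÷ 11.29944 mcg/mL = 92.57454 mL/hr
Volume infused so far = 92.57454 mL/hr × 0.7 hr = 64.80218 mL
Volume remaining = 177 − 64.80218 = 112.1978 mL
New rate:
Dose = 0.086 mcg/kg/min × 75.8 kg = 6.5188 mcg/min
6.5188 mcg/min × 60 min/hr = 391.128 mcg/hr
Rate = 391.128 mcg/hr ÷ 11.29944 mcg/mL = 34.61483 mL/hr
Time remaining = 112.1978 mL ÷ 34.61483 mL/hr = 3.241323 hr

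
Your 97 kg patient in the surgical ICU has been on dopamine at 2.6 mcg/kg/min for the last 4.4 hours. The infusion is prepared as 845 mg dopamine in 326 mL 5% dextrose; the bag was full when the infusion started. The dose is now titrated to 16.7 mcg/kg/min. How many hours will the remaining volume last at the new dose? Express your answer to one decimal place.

8.0 hours

Initial rate:
Dose = 2.6 mcg/kg/min × 97 kg = 252.2 mcg/min
252.2 mcg/min × 60 min/hr = 15132 mcg/hr
Concentration = 845 mg ÷ 326 mL = 2.592025 mg/mL = 2592.025 mcg/mL
Rate = 15132 mcg/hr ÷ 2592.025 mcg/mL = 5.837908 mL/hr
Volume infused so far = 5.837908 mL/hr × 4.4 hr = 25.68679 mL
Volume remaining = 326 − 25.68679 = 300.3132 mL
New rate:
Dose = 16.7 mcg/kg/min × 97 kg = 1619.9 mcg/min
1619.9 mcg/min × 60 min/hr = 97194 mcg/hr
Rate = 97194 mcg/hr ÷ 2592.025 mcg/mL = 37.49733 mL/hr
Time remaining = 300.3132 mL ÷ 37.49733 mL/hr = 8.008922 hr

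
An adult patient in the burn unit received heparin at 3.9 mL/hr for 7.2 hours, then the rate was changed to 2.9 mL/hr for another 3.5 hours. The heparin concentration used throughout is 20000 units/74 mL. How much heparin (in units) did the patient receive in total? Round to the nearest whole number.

10332 units

Concentration = 20000 units ÷ 74 mL = 270.2703 units/mL
Stage 1: 3.9 mL/hr × 7.2 hr = 28.08 mL → 28.08 mL × 270.2703 units/mL = 7589.189 units
Stage 2: 2.9 mL/hr × 3.5 hr = 10.15 mL → 10.15 mL × 270.2703 units/mL = 2743.243 units
Total = 7589.189 + 2743.243 = 10332.43 units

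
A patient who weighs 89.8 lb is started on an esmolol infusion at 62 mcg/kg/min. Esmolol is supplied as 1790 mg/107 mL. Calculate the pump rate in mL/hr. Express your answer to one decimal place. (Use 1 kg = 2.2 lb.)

Weight = 89.8 lb ÷ 2.2 lb/kg = 40.81818 kg
Dose = 62 mcg/kg/min × 40.81818 kg = 2530.727 mcg/min
2530.727 mcg/min × 60 min/hr = 151843.6 mcg/hr
Concentration = 1790 mg ÷ 107 mL = 16.72897 mg/mL = 16728.97 mcg/mL
Rate = 151843.6 mcg/hr ÷ 16728.97 mcg/mL = 9.076687 mL/hr

9.1 mL/hr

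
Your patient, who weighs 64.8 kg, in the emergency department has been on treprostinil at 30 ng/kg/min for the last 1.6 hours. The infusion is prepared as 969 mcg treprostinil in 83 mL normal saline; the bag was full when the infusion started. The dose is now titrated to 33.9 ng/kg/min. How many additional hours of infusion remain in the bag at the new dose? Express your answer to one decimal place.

5.9 hours

Initial rate:
Dose = 30 ng/kg/min × 64.8 kg = 1944 ng/min
1944 ng/min × 60 min/hr = 116640 ng/hr
Concentration = 969 mcg ÷ 83 mL = 11.6747 mcg/mL = 11674.7 ng/mL
Rate = 116640 ng/hr ÷ 11674.7 ng/mL = 9.990836 mL/hr
Volume infused so far = 9.990836 mL/hr × 1.6 hr = 15.98534 mL
Volume remaining = 83 − 15.98534 = 67.01466 mL
New rate:
Dose = 33.9 ng/kg/min × 64.8 kg = 2196.72 ng/min
2196.72 ng/min × 60 min/hr = 131803.2 ng/hr
Rate = 131803.2 ng/hr ÷ 11674.7 ng/mL = 11.28964 mL/hr
Time remaining = 67.01466 mL ÷ 11.28964 mL/hr = 5.935941 hr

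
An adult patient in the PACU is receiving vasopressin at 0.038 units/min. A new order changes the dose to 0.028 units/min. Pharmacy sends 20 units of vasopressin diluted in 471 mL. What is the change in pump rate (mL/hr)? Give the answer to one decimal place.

At the current dose:
0.038 units/min × 60 min/hr = 2.28 units/hr
Concentration = 20 units ÷ 471 mL = 0.04246285 units/mL
Rate = 2.28 units/hr ÷ 0.04246285 units/mL = 53.694 mL/hr
At the new dose:
0.028 units/min × 60 min/hr = 1.68 units/hr
Rate = 1.68 units/hr ÷ 0.04246285 units/mL = 39.564 mL/hr
Change = 39.564 − 53.694 = -14.13 mL/hr → 14.13 mL/hr decrease

14.1 mL/hr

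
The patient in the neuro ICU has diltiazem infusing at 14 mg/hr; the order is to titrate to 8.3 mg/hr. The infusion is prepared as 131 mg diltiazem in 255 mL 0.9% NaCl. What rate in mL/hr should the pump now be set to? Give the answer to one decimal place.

16.2 mL/hr

Concentration = 131 mg ÷ 255 mL = 0.5137255 mg/mL
Rate = 8.3 mg/hr ÷ 0.5137255 mg/mL = 16.15649 mL/hr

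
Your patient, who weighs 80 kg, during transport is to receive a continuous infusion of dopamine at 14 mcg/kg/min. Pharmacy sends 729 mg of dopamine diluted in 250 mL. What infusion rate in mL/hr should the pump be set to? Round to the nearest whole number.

23 mL/hr

Dose = 14 mcg/kg/min × 80 kg = 1120 mcg/min
1120 mcg/min × 60 min/hr = 67200 mcg/hr
Concentration = 729 mg ÷ 250 mL = 2.916 mg/mL = 2916 mcg/mL
Rate = 67200 mcg/hr ÷ 2916 mcg/mL = 23.04527 mL/hr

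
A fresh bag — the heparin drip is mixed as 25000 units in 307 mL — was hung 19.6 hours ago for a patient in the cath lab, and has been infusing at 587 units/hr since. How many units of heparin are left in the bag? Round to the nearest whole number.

13495 units

Concentration = 25000 units ÷ 307 mL = 81.43322 units/mL
Rate = 587 units/hr ÷ 81.43322 units/mL = 7.20836 mL/hr
Volume infused = 7.20836 mL/hr × 19.6 hr = 141.2839 mL
Volume remaining = 307 − 141.2839 = 165.7161 mL
Drug remaining = 165.7161 mL × 81.43322 units/mL = 13494.8 units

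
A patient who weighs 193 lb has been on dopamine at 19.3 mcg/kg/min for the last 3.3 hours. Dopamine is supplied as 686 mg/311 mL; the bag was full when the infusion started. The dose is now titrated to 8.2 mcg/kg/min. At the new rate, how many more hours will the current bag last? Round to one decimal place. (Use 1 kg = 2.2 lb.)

8.1 hours

Initial rate:
Weight = 193 lb ÷ 2.2 lb/kg = 87.72727 kg
Dose = 19.3 mcg/kg/min × 87.72727 kg = 1693.136 mcg/min
1693.136 mcg/min × 60 min/hr = 101588.2 mcg/hr
Concentration = 686 mg ÷ 311 mL = 2.205788 mg/mL = 2205.788 mcg/mL
Rate = 101588.2 mcg/hr ÷ 2205.788 mcg/mL = 46.05528 mL/hr
Volume infused so far = 46.05528 mL/hr × 3.3 hr = 151.9824 mL
Volume remaining = 311 − 151.9824 = 159.0176 mL
New rate:
Dose = 8.2 mcg/kg/min × 87.72727 kg = 719.3636 mcg/min
719.3636 mcg/min × 60 min/hr = 43161.82 mcg/hr
Rate = 43161.82 mcg/hr ÷ 2205.788 mcg/mL = 19.56753 mL/hr
Time remaining = 159.0176 mL ÷ 19.56753 mL/hr = 8.126604 hr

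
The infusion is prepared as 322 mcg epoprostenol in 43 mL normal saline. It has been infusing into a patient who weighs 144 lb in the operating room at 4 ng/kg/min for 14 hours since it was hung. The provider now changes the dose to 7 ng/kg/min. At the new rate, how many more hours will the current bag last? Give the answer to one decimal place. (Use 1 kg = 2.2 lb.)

Initial rate:
Weight = 144 lb ÷ 2.2 lb/kg = 65.45455 kg
Dose = 4 ng/kg/min × 65.45455 kg = 261.8182 ng/min
261.8182 ng/min × 60 min/hr = 15709.09 ng/hr
Concentration = 322 mcg ÷ 43 mL = 7.488372 mcg/mL = 7488.372 ng/mL
Rate = 15709.09 ng/hr ÷ 7488.372 ng/mL = 2.097798 mL/hr
Volume infused so far = 2.097798 mL/hr × 14 hr = 29.36917 mL
Volume remaining = 43 − 29.36917 = 13.63083 mL
New rate:
Dose = 7 ng/kg/min × 65.45455 kg = 458.1818 ng/min
458.1818 ng/min × 60 min/hr = 27490.91 ng/hr
Rate = 27490.91 ng/hr ÷ 7488.372 ng/mL = 3.671146 mL/hr
Time remaining = 13.63083 mL ÷ 3.671146 mL/hr = 3.712963 hr

3.7 hours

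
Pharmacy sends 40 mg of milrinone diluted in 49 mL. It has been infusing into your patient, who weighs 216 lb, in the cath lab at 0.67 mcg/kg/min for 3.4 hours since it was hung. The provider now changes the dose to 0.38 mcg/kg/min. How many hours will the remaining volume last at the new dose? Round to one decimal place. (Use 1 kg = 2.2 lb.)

Initial rate:
Weight = 216 lb ÷ 2.2 lb/kg = 98.18182 kg
Dose = 0.67 mcg/kg/min × 98.18182 kg = 65.78182 mcg/min
65.78182 mcg/min × 60 min/hr = 3946.909 mcg/hr
Concentration = 40 mg ÷ 49 mL = 0.8163265 mg/mL = 816.3265 mcg/mL
Rate = 3946.909 mcg/hr ÷ 816.3265 mcg/mL = 4.834964 mL/hr
Volume infused so far = 4.834964 mL/hr × 3.4 hr = 16.43888 mL
Volume remaining = 49 − 16.43888 = 32.56112 mL
New rate:
Dose = 0.38 mcg/kg/min × 98.18182 kg = 37.30909 mcg/min
37.30909 mcg/min × 60 min/hr = 2238.545 mcg/hr
Rate = 2238.545 mcg/hr ÷ 816.3265 mcg/mL = 2.742218 mL/hr
Time remaining = 32.56112 mL ÷ 2.742218 mL/hr = 11.87401 hr

11.9 hours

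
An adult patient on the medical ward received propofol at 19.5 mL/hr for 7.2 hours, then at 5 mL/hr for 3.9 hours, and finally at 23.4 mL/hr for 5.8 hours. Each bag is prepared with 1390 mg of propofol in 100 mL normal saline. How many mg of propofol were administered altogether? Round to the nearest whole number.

4109 mg

Concentration = 1390 mg ÷ 100 mL = 13.9 mg/mL
Stage 1: 19.5 mL/hr × 7.2 hr = 140.4 mL → 140.4 mL × 13.9 mg/mL = 1951.56 mg
Stage 2: 5 mL/hr × 3.9 hr = 19.5 mL → 19.5 mL × 13.9 mg/mL = 271.05 mg
Stage 3: 23.4 mL/hr × 5.8 hr = 135.72 mL → 135.72 mL × 13.9 mg/mL = 1886.508 mg
Total = 1951.56 + 271.05 + 1886.508 = 4109.118 mg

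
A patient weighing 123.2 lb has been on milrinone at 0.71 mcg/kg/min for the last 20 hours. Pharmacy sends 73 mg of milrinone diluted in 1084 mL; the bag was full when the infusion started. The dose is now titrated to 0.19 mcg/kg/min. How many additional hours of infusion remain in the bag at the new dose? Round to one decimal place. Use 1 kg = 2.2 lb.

Initial rate:
Weight = 123.2 lb ÷ 2.2 lb/kg = 56 kg
Dose = 0.71 mcg/kg/min × 56 kg = 39.76 mcg/min
39.76 mcg/min × 60 min/hr = 2385.6 mcg/hr
Concentration = 73 mg ÷ 1084 mL = 0.06734317 mg/mL = 67.34317 mcg/mL
Rate = 2385.6 mcg/hr ÷ 67.34317 mcg/mL = 35.42453 mL/hr
Volume infused so far = 35.42453 mL/hr × 20 hr = 708.4905 mL
Volume remaining = 1084 − 708.4905 = 375.5095 mL
New rate:
Dose = 0.19 mcg/kg/min × 56 kg = 10.64 mcg/min
10.64 mcg/min × 60 min/hr = 638.4 mcg/hr
Rate = 638.4 mcg/hr ÷ 67.34317 mcg/mL = 9.479803 mL/hr
Time remaining = 375.5095 mL ÷ 9.479803 mL/hr = 39.61153 hr

39.6 hours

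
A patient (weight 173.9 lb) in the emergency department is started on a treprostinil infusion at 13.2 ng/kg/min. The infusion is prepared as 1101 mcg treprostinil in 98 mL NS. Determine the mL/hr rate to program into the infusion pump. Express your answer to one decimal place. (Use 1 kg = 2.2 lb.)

5.6 mL/hr

Weight = 173.9 lb ÷ 2.2 lb/kg = 79.04545 kg
Dose = 13.2 ng/kg/min × 79.04545 kg = 1043.4 ng/min
1043.4 ng/min × 60 min/hr = 62604 ng/hr
Concentration = 1101 mcg ÷ 98 mL = 11.23469 mcg/mL = 11234.69 ng/mL
Rate = 62604 ng/hr ÷ 11234.69 ng/mL = 5.572381 mL/hr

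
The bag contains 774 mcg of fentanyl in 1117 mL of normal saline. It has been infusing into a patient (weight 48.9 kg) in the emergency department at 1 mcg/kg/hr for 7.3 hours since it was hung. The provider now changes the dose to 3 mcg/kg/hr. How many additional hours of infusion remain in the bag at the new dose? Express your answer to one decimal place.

2.8 hours

Initial rate:
Dose = 1 mcg/kg/hr × 48.9 kg = 48.9 mcg/hr
Concentration = 774 mcg ÷ 1117 mL = 0.6929275 mcg/mL
Rate = 48.9 mcg/hr ÷ 0.6929275 mcg/mL = 70.57016 mL/hr
Volume infused so far = 70.57016 mL/hr × 7.3 hr = 515.1621 mL
Volume remaining = 1117 − 515.1621 = 601.8379 mL
New rate:
Dose = 3 mcg/kg/hr × 48.9 kg = 146.7 mcg/hr
Rate = 146.7 mcg/hr ÷ 0.6929275 mcg/mL = 211.7105 mL/hr
Time remaining = 601.8379 mL ÷ 211.7105 mL/hr = 2.84274 hr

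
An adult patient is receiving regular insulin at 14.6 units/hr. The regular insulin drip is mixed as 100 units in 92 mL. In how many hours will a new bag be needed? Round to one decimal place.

Concentration = 100 units ÷ 92 mL = 1.086957 units/mL
Rate = 14.6 units/hr ÷ 1.086957 units/mL = 13.432 mL/hr
Duration = 92 mL ÷ 13.432 mL/hr = 6.849315 hr

6.8 hours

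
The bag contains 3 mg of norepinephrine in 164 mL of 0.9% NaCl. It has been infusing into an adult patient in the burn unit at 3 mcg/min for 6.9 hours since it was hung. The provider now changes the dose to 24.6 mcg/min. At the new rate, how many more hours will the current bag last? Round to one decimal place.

1.2 hours

Initial rate:
3 mcg/min × 60 min/hr = 180 mcg/hr
Concentration = 3 mg ÷ 164 mL = 0.01829268 mg/mL = 18.29268 mcg/mL
Rate = 180 mcg/hr ÷ 18.29268 mcg/mL = 9.84 mL/hr
Volume infused so far = 9.84 mL/hr × 6.9 hr = 67.896 mL
Volume remaining = 164 − 67.896 = 96.104 mL
New rate:
24.6 mcg/min × 60 min/hr = 1476 mcg/hr
Rate = 1476 mcg/hr ÷ 18.29268 mcg/mL = 80.688 mL/hr
Time remaining = 96.104 mL ÷ 80.688 mL/hr = 1.191057 hr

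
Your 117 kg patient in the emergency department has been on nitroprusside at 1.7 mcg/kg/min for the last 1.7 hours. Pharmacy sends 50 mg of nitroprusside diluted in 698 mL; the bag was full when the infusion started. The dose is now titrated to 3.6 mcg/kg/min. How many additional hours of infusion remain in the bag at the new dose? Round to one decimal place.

Initial rate:
Dose = 1.7 mcg/kg/min × 117 kg = 198.9 mcg/min
198.9 mcg/min × 60 min/hr = 11934 mcg/hr
Concentration = 50 mg ÷ 698 mL = 0.07163324 mg/mL = 71.63324 mcg/mL
Rate = 11934 mcg/hr ÷ 71.63324 mcg/mL = 166.5986 mL/hr
Volume infused so far = 166.5986 mL/hr × 1.7 hr = 283.2177 mL
Volume remaining = 698 − 283.2177 = 414.7823 mL
New rate:
Dose = 3.6 mcg/kg/min × 117 kg = 421.2 mcg/min
421.2 mcg/min × 60 min/hr = 25272 mcg/hr
Rate = 25272 mcg/hr ÷ 71.63324 mcg/mL = 352.7971 mL/hr
Time remaining = 414.7823 mL ÷ 352.7971 mL/hr = 1.175696 hr

1.2 hours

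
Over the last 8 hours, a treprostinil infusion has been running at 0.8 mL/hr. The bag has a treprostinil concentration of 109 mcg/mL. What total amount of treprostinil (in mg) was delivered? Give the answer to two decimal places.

Concentration = 109 mcg/mL = 109000 ng/mL
Drug rate = 0.8 mL/hr × 109000 ng/mL = 87200 ng/hr
Total = 87200 ng/hr × 8 hr = 697600 ng = 0.6976 mg

0.70 mg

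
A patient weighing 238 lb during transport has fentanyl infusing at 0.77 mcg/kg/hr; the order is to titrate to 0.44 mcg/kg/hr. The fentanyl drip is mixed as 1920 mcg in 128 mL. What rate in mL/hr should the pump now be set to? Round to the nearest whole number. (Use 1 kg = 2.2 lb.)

3 mL/hr

Weight = 238 lb ÷ 2.2 lb/kg = 108.1818 kg
Dose = 0.44 mcg/kg/hr × 108.1818 kg = 47.6 mcg/hr
Concentration = 1920 mcg ÷ 128 mL = 15 mcg/mL
Rate = 47.6 mcg/hr ÷ 15 mcg/mL = 3.173333 mL/hr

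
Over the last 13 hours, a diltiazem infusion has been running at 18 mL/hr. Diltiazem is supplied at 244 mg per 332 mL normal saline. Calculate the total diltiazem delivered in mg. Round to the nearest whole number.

Concentration = 244 mg ÷ 332 mL = 0.7349398 mg/mL
Drug rate = 18 mL/hr × 0.7349398 mg/mL = 13.22892 mg/hr
Total = 13.22892 mg/hr × 13 hr = 171.9759 mg

172 mg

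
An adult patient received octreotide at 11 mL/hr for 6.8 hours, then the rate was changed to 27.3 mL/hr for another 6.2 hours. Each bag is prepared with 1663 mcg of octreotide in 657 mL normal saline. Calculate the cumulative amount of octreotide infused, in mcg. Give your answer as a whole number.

Concentration = 1663 mcg ÷ 657 mL = 2.531202 mcg/mL
Stage 1: 11 mL/hr × 6.8 hr = 74.8 mL → 74.8 mL × 2.531202 mcg/mL = 189.3339 mcg
Stage 2: 27.3 mL/hr × 6.2 hr = 169.26 mL → 169.26 mL × 2.531202 mcg/mL = 428.4313 mcg
Total = 189.3339 + 428.4313 = 617.7653 mcg

618 mcg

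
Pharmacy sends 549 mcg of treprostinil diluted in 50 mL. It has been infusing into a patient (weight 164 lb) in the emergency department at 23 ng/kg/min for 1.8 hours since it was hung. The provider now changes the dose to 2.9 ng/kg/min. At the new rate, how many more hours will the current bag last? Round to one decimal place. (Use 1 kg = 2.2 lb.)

Initial rate:
Weight = 164 lb ÷ 2.2 lb/kg = 74.54545 kg
Dose = 23 ng/kg/min × 74.54545 kg = 1714.545 ng/min
1714.545 ng/min × 60 min/hr = 102872.7 ng/hr
Concentration = 549 mcg ÷ 50 mL = 10.98 mcg/mL = 10980 ng/mL
Rate = 102872.7 ng/hr ÷ 10980 ng/mL = 9.369101 mL/hr
Volume infused so far = 9.369101 mL/hr × 1.8 hr = 16.86438 mL
Volume remaining = 50 − 16.86438 = 33.13562 mL
New rate:
Dose = 2.9 ng/kg/min × 74.54545 kg = 216.1818 ng/min
216.1818 ng/min × 60 min/hr = 12970.91 ng/hr
Rate = 12970.91 ng/hr ÷ 10980 ng/mL = 1.181321 mL/hr
Time remaining = 33.13562 mL ÷ 1.181321 mL/hr = 28.04962 hr

28.0 hours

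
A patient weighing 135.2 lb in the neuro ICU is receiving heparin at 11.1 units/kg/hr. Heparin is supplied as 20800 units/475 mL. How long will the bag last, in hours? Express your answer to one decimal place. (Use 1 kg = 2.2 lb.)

Weight = 135.2 lb ÷ 2.2 lb/kg = 61.45455 kg
Dose = 11.1 units/kg/hr × 61.45455 kg = 682.1455 units/hr
Concentration = 20800 units ÷ 475 mL = 43.78947 units/mL
Rate = 682.1455 units/hr ÷ 43.78947 units/mL = 15.57784 mL/hr
Duration = 475 mL ÷ 15.57784 mL/hr = 30.49203 hr

30.5 hours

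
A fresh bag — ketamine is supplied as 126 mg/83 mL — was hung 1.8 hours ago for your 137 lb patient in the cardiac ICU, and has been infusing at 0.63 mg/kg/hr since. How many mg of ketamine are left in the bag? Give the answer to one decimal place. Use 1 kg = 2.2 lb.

55.4 mg

Weight = 137 lb ÷ 2.2 lb/kg = 62.27273 kg
Dose = 0.63 mg/kg/hr × 62.27273 kg = 39.23182 mg/hr
Concentration = 126 mg ÷ 83 mL = 1.518072 mg/mL
Rate = 39.23182 mg/hr ÷ 1.518072 mg/mL = 25.84318 mL/hr
Volume infused = 25.84318 mL/hr × 1.8 hr = 46.51773 mL
Volume remaining = 83 − 46.51773 = 36.48227 mL
Drug remaining = 36.48227 mL × 1.518072 mg/mL = 55.38273 mg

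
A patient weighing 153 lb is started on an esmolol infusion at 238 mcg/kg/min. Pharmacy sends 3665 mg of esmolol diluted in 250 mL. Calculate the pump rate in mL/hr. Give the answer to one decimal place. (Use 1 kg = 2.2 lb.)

67.7 mL/hr

Weight = 153 lb ÷ 2.2 lb/kg = 69.54545 kg
Dose = 238 mcg/kg/min × 69.54545 kg = 16551.82 mcg/min
16551.82 mcg/min × 60 min/hr = 993109.1 mcg/hr
Concentration = 3665 mg ÷ 250 mL = 14.66 mg/mL = 14660 mcg/mL
Rate = 993109.1 mcg/hr ÷ 14660 mcg/mL = 67.74278 mL/hr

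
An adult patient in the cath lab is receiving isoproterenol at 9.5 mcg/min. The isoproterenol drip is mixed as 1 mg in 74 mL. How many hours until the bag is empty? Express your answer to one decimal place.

1.8 hours

9.5 mcg/min × 60 min/hr = 570 mcg/hr
Concentration = 1 mg ÷ 74 mL = 0.01351351 mg/mL = 13.51351 mcg/mL
Rate = 570 mcg/hr ÷ 13.51351 mcg/mL = 42.18 mL/hr
Duration = 74 mL ÷ 42.18 mL/hr = 1.754386 hr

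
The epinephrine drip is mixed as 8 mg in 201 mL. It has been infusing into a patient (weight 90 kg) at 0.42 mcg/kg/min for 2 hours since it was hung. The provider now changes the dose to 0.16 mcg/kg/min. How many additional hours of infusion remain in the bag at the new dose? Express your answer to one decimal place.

Initial rate:
Dose = 0.42 mcg/kg/min × 90 kg = 37.8 mcg/min
37.8 mcg/min × 60 min/hr = 2268 mcg/hr
Concentration = 8 mg ÷ 201 mL = 0.039801 mg/mL = 39.801 mcg/mL
Rate = 2268 mcg/hr ÷ 39.801 mcg/mL = 56.9835 mL/hr
Volume infused so far = 56.9835 mL/hr × 2 hr = 113.967 mL
Volume remaining = 201 − 113.967 = 87.033 mL
New rate:
Dose = 0.16 mcg/kg/min × 90 kg = 14.4 mcg/min
14.4 mcg/min × 60 min/hr = 864 mcg/hr
Rate = 864 mcg/hr ÷ 39.801 mcg/mL = 21.708 mL/hr
Time remaining = 87.033 mL ÷ 21.708 mL/hr = 4.009259 hr

4.0 hours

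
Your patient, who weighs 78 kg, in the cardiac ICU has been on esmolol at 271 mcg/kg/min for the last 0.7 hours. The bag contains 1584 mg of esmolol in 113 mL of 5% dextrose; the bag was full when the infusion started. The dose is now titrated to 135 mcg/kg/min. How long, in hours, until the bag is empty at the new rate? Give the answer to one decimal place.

1.1 hours

Initial rate:
Dose = 271 mcg/kg/min × 78 kg = 21138 mcg/min
21138 mcg/min × 60 min/hr = 1268280 mcg/hr
Concentration = 1584 mg ÷ 113 mL = 14.0177 mg/mL = 14017.7 mcg/mL
Rate = 1268280 mcg/hr ÷ 14017.7 mcg/mL = 90.47705 mL/hr
Volume infused so far = 90.47705 mL/hr × 0.7 hr = 63.33393 mL
Volume remaining = 113 − 63.33393 = 49.66607 mL
New rate:
Dose = 135 mcg/kg/min × 78 kg = 10530 mcg/min
10530 mcg/min × 60 min/hr = 631800 mcg/hr
Rate = 631800 mcg/hr ÷ 14017.7 mcg/mL = 45.07159 mL/hr
Time remaining = 49.66607 mL ÷ 45.07159 mL/hr = 1.101937 hr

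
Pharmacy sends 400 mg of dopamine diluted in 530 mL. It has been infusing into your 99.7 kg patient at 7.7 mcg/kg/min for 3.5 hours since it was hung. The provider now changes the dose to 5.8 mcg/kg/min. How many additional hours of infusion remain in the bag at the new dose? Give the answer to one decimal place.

6.9 hours

Initial rate:
Dose = 7.7 mcg/kg/min × 99.7 kg = 767.69 mcg/min
767.69 mcg/min × 60 min/hr = 46061.4 mcg/hr
Concentration = 400 mg ÷ 530 mL = 0.754717 mg/mL = 754.717 mcg/mL
Rate = 46061.4 mcg/hr ÷ 754.717 mcg/mL = 61.03135 mL/hr
Volume infused so far = 61.03135 mL/hr × 3.5 hr = 213.6097 mL
Volume remaining = 530 − 213.6097 = 316.3903 mL
New rate:
Dose = 5.8 mcg/kg/min × 99.7 kg = 578.26 mcg/min
578.26 mcg/min × 60 min/hr = 34695.6 mcg/hr
Rate = 34695.6 mcg/hr ÷ 754.717 mcg/mL = 45.97167 mL/hr
Time remaining = 316.3903 mL ÷ 45.97167 mL/hr = 6.882288 hr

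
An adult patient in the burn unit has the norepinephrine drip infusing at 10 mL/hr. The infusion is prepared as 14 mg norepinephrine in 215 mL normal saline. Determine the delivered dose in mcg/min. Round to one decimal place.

Concentration = 14 mg ÷ 215 mL = 0.06511628 mg/mL = 65.11628 mcg/mL
Drug rate = 10 mL/hr × 65.11628 mcg/mL = 651.1628 mcg/hr
651.1628 mcg/hr ÷ 60 min/hr = 10.85271 mcg/min

10.9 mcg/min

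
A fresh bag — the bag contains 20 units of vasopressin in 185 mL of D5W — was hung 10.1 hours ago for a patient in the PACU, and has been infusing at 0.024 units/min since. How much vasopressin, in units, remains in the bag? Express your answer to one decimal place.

5.5 units

0.024 units/min × 60 min/hr = 1.44 units/hr
Concentration = 20 units ÷ 185 mL = 0.1081081 units/mL
Rate = 1.44 units/hr ÷ 0.1081081 units/mL = 13.32 mL/hr
Volume infused = 13.32 mL/hr × 10.1 hr = 134.532 mL
Volume remaining = 185 − 134.532 = 50.468 mL
Drug remaining = 50.468 mL × 0.1081081 units/mL = 5.456 units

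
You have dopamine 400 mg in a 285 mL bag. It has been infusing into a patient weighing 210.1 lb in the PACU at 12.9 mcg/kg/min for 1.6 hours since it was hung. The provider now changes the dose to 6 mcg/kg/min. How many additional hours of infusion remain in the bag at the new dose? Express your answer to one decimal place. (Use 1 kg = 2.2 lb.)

8.2 hours

Initial rate:
Weight = 210.1 lb ÷ 2.2 lb/kg = 95.5 kg
Dose = 12.9 mcg/kg/min × 95.5 kg = 1231.95 mcg/min
1231.95 mcg/min × 60 min/hr = 73917 mcg/hr
Concentration = 400 mg ÷ 285 mL = 1.403509 mg/mL = 1403.509 mcg/mL
Rate = 73917 mcg/hr ÷ 1403.509 mcg/mL = 52.66586 mL/hr
Volume infused so far = 52.66586 mL/hr × 1.6 hr = 84.26538 mL
Volume remaining = 285 − 84.26538 = 200.7346 mL
New rate:
Dose = 6 mcg/kg/min × 95.5 kg = 573 mcg/min
573 mcg/min × 60 min/hr = 34380 mcg/hr
Rate = 34380 mcg/hr ÷ 1403.509 mcg/mL = 24.49575 mL/hr
Time remaining = 200.7346 mL ÷ 24.49575 mL/hr = 8.194671 hr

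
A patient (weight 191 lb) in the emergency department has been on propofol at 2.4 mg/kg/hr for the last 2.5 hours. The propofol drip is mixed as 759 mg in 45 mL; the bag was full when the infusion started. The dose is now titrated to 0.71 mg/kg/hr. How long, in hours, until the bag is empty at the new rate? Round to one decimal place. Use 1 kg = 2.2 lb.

Initial rate:
Weight = 191 lb ÷ 2.2 lb/kg = 86.81818 kg
Dose = 2.4 mg/kg/hr × 86.81818 kg = 208.3636 mg/hr
Concentration = 759 mg ÷ 45 mL = 16.86667 mg/mL
Rate = 208.3636 mg/hr ÷ 16.86667 mg/mL = 12.35358 mL/hr
Volume infused so far = 12.35358 mL/hr × 2.5 hr = 30.88394 mL
Volume remaining = 45 − 30.88394 = 14.11606 mL
New rate:
Dose = 0.71 mg/kg/hr × 86.81818 kg = 61.64091 mg/hr
Rate = 61.64091 mg/hr ÷ 16.86667 mg/mL = 3.654599 mL/hr
Time remaining = 14.11606 mL ÷ 3.654599 mL/hr = 3.862547 hr

3.9 hours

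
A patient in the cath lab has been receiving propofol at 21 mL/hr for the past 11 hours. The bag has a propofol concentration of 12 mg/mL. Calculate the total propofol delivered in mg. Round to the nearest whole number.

2772 mg

Drug rate = 21 mL/hr × 12 mg/mL = 252 mg/hr
Total = 252 mg/hr × 11 hr = 2772 mg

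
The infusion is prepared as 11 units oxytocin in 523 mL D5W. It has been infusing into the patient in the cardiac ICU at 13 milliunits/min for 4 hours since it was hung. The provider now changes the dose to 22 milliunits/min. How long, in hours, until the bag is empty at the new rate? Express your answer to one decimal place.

6.0 hours

Initial rate:
13 milliunits/min × 60 min/hr = 780 milliunits/hr
Concentration = 11 units ÷ 523 mL = 0.0210325 units/mL = 21.0325 milliunits/mL
Rate = 780 milliunits/hr ÷ 21.0325 milliunits/mL = 37.08545 mL/hr
Volume infused so far = 37.08545 mL/hr × 4 hr = 148.3418 mL
Volume remaining = 523 − 148.3418 = 374.6582 mL
New rate:
22 milliunits/min × 60 min/hr = 1320 milliunits/hr
Rate = 1320 milliunits/hr ÷ 21.0325 milliunits/mL = 62.76 mL/hr
Time remaining = 374.6582 mL ÷ 62.76 mL/hr = 5.969697 hr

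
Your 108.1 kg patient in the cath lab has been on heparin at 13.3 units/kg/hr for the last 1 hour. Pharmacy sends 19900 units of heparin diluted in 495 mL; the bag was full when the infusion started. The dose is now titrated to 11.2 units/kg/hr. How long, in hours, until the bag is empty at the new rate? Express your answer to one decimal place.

Initial rate:
Dose = 13.3 units/kg/hr × 108.1 kg = 1437.73 units/hr
Concentration = 19900 units ÷ 495 mL = 40.20202 units/mL
Rate = 1437.73 units/hr ÷ 40.20202 units/mL = 35.76263 mL/hr
Volume infused so far = 35.76263 mL/hr × 1 hr = 35.76263 mL
Volume remaining = 495 − 35.76263 = 459.2374 mL
New rate:
Dose = 11.2 units/kg/hr × 108.1 kg = 1210.72 units/hr
Rate = 1210.72 units/hr ÷ 40.20202 units/mL = 30.1159 mL/hr
Time remaining = 459.2374 mL ÷ 30.1159 mL/hr = 15.249 hr

15.2 hours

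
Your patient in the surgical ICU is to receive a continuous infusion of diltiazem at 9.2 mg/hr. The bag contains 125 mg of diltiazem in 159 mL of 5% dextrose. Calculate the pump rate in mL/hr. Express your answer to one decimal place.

Concentration = 125 mg ÷ 159 mL = 0.7861635 mg/mL
Rate = 9.2 mg/hr ÷ 0.7861635 mg/mL = 11.7024 mL/hr

11.7 mL/hr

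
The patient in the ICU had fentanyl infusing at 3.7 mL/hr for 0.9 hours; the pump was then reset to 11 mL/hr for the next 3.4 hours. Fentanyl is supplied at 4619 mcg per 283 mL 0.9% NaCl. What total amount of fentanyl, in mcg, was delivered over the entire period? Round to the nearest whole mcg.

Concentration = 4619 mcg ÷ 283 mL = 16.32155 mcg/mL
Stage 1: 3.7 mL/hr × 0.9 hr = 3.33 mL → 3.33 mL × 16.32155 mcg/mL = 54.35078 mcg
Stage 2: 11 mL/hr × 3.4 hr = 37.4 mL → 37.4 mL × 16.32155 mcg/mL = 610.4261 mcg
Total = 54.35078 + 610.4261 = 664.7769 mcg

665 mcg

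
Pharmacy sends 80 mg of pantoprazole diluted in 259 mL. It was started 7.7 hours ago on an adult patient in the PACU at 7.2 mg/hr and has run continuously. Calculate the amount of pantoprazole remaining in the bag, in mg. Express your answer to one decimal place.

24.6 mg

Concentration = 80 mg ÷ 259 mL = 0.3088803 mg/mL
Rate = 7.2 mg/hr ÷ 0.3088803 mg/mL = 23.31 mL/hr
Volume infused = 23.31 mL/hr × 7.7 hr = 179.487 mL
Volume remaining = 259 − 179.487 = 79.513 mL
Drug remaining = 79.513 mL × 0.3088803 mg/mL = 24.56 mg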